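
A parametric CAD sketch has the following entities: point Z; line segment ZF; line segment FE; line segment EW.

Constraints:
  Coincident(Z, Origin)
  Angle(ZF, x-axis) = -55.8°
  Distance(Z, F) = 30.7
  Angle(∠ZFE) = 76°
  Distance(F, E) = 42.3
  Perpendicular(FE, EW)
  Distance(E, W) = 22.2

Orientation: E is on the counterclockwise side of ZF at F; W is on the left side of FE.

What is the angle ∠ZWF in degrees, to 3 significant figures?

40.0°

Z is at the origin; ZF runs at -55.8° with length 30.7, so F = 30.7·(cos -55.8°, sin -55.8°) = (17.3, -25.4). ∠ZFE = 76.0°, so FE runs at -55.8° + (180° − 76.0°) = 48.2° from the x-axis; with |FE| = 42.3, E = F + 42.3·(cos 48.2°, sin 48.2°) = (45.5, 6.14). FE ⟂ EW; with |EW| = 22.2 on the left of FE, W = E + 22.2·(-0.745, 0.667) = (28.9, 20.9). Then cos ∠ZWF = WZ·WF / (|WZ||WF|), giving 40.0°.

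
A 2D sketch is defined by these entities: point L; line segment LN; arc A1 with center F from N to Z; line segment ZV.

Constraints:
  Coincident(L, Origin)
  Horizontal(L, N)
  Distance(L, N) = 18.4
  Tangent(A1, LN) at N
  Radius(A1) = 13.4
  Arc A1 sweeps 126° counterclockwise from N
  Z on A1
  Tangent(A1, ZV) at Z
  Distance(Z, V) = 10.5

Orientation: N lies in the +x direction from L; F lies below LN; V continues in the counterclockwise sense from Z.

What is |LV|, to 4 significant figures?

32.78

L is at the origin; LN is horizontal with |LN| = 18.4 and N on the +x side, so N = (18.40, 0.000). A1 meets LN tangentially, so FN is at right angles to LN, so F = N + (0, -13.4) = (18.40, -13.40). On A1, N sits at bearing 90° from F; a 126° counterclockwise sweep puts Z at bearing 216°, so Z = F + 13.4·(cos 216°, sin 216°) = (7.559, -21.28). A1 meets ZV tangentially, so FZ is at right angles to ZV, so ZV runs along (−sin 216°, cos 216°); with |ZV| = 10.5, V = (13.73, -29.77). Then |LV| = |V − L| = 32.78.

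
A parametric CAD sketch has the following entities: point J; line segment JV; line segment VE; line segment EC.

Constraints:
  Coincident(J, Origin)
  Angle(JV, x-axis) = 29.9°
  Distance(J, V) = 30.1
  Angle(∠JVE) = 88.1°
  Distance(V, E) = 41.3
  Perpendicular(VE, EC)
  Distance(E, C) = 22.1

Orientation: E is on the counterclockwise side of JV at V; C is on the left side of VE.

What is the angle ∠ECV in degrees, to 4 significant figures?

61.85°

∠JVE = 88.1°, so VE runs at 29.9° + (180° − 88.1°) = 121.8° from the x-axis; with |VE| = 41.3, E = V + 41.3·(cos 121.8°, sin 121.8°) = (4.330, 50.11). VE is perpendicular to EC; with |EC| = 22.1 on the left of VE, C = E + 22.1·(-0.8499, -0.5270) = (-14.45, 38.46). Then cos ∠ECV = CE·CV / (|CE||CV|), giving 61.85°.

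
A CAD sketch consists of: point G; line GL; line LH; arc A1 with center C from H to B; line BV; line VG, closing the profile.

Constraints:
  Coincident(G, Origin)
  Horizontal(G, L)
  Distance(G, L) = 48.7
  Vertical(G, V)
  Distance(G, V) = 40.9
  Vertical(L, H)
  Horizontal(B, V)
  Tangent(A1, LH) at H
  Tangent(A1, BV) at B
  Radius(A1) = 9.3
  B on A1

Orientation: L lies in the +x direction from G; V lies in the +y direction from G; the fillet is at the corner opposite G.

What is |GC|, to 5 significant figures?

50.507

G is at the origin; G and L share the same y with |GL| = 48.7 and L on the +x side, so L = (48.700, 0.0000). G and V share the same x with |GV| = 40.9 and V on the +y side, so V = (0.0000, 40.900). The virtual corner opposite G is at (48.700, 40.900). Since A1 is tangent to LH there, CH ⟂ LH and A1 meets BV tangentially, so CB is at right angles to BV, with radius 9.3, so the center C sits 9.3 in from both sides at C = (39.400, 31.600). Then |GC| = |C − G| = 50.507.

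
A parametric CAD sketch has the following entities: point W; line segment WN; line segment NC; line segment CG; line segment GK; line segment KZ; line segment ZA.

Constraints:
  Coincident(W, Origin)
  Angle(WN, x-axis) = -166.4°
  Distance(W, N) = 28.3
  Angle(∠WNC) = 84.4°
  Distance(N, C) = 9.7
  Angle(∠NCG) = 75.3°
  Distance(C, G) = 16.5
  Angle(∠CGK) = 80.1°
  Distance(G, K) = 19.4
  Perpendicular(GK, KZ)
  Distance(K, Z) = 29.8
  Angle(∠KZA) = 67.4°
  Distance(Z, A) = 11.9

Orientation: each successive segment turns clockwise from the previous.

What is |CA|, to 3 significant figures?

10.6

W is at the origin; WN runs at -166.4° with length 28.3, so N = (-27.5, -6.65). ∠WNC = 84.4° gives NC at 98.0° from the x-axis; with |NC| = 9.7, C = (-28.9, 2.95). ∠NCG = 75.3° gives CG at -6.70° from the x-axis; with |CG| = 16.5, G = (-12.5, 1.03). ∠CGK = 80.1° gives GK at -107° from the x-axis; with |GK| = 19.4, K = (-18.0, -17.6). GK ⟂ KZ, so KZ runs at 163°; with |KZ| = 29.8, Z = (-46.6, -9.05). ∠KZA = 67.4° gives ZA at 50.8° from the x-axis; with |ZA| = 11.9, A = (-39.0, 0.170). Then |CA| = |A − C| = 10.6.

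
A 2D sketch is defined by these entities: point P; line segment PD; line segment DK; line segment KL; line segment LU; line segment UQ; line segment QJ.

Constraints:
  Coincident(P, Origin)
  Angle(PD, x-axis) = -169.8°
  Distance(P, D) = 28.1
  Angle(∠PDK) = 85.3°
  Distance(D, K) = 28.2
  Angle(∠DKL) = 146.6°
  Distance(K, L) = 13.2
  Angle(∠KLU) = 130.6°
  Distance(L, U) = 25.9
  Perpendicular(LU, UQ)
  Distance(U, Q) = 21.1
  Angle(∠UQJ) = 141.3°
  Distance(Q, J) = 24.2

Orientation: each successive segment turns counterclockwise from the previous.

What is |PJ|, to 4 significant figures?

5.235

P is at the origin; PD runs at -169.8° with length 28.1, so D = (-27.66, -4.976). ∠PDK = 85.3° gives DK at -75.10° from the x-axis; with |DK| = 28.2, K = (-20.40, -32.23). ∠DKL = 146.6° gives KL at -41.70° from the x-axis; with |KL| = 13.2, L = (-10.55, -41.01). ∠KLU = 130.6° gives LU at 7.700° from the x-axis; with |LU| = 25.9, U = (15.12, -37.54). LU is perpendicular to UQ, so UQ runs at 97.70°; with |UQ| = 21.1, Q = (12.29, -16.63). ∠UQJ = 141.3° gives QJ at 136.4° from the x-axis; with |QJ| = 24.2, J = (-5.235, 0.05985). Then |PJ| = |J − P| = 5.235.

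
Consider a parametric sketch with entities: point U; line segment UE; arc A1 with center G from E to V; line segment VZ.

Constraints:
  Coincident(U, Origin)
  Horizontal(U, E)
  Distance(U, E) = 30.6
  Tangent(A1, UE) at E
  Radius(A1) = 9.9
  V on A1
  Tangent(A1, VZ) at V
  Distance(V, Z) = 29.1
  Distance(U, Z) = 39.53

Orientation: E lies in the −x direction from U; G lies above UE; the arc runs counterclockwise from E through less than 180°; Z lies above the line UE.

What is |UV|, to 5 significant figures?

22.357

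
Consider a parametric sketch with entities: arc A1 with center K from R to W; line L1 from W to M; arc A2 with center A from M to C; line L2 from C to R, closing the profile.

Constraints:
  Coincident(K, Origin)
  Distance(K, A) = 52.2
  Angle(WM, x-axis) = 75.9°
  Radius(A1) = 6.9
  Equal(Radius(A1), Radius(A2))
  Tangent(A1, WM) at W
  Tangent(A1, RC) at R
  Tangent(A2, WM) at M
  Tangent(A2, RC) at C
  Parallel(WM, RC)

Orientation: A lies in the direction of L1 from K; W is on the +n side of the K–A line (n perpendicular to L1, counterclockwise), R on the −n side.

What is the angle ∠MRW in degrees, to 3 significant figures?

75.2°

The slot axis is L1's direction at 75.9°, so u = (cos 75.9°, sin 75.9°) = (0.244, 0.970) and n = (−sin 75.9°, cos 75.9°) = (-0.970, 0.244). K is at the origin and A lies 52.2 along u from K, so A = 52.2·u = (12.7, 50.6). Tangency of A1 to both parallel lines with radius 6.9 puts W and R at K ± 6.9·n: W = (-6.69, 1.68), R = (6.69, -1.68). Equal radii place M and C the same way about A: M = A + 6.9·n = (6.02, 52.3), C = A − 6.9·n = (19.4, 48.9). Then cos ∠MRW = RM·RW / (|RM||RW|), giving 75.2°.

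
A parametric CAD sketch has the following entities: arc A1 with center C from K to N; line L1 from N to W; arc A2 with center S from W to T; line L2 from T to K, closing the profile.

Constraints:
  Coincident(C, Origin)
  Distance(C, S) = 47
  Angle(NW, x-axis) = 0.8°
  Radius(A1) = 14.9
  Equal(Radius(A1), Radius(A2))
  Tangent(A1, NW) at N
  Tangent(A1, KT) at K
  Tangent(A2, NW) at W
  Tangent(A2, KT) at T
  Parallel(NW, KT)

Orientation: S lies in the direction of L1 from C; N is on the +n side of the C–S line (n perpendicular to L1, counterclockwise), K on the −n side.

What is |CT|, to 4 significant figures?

49.31

The slot axis is L1's direction at 0.8°, so u = (cos 0.8°, sin 0.8°) = (0.9999, 0.01396) and n = (−sin 0.8°, cos 0.8°) = (-0.01396, 0.9999). C is at the origin and S lies 47.0 along u from C, so S = 47.0·u = (47.00, 0.6562). Tangency of A1 to both parallel lines with radius 14.9 puts N and K at C ± 14.9·n: N = (-0.2080, 14.90), K = (0.2080, -14.90). Equal radii place W and T the same way about S: W = S + 14.9·n = (46.79, 15.55), T = S − 14.9·n = (47.20, -14.24). Then |CT| = |T − C| = 49.31.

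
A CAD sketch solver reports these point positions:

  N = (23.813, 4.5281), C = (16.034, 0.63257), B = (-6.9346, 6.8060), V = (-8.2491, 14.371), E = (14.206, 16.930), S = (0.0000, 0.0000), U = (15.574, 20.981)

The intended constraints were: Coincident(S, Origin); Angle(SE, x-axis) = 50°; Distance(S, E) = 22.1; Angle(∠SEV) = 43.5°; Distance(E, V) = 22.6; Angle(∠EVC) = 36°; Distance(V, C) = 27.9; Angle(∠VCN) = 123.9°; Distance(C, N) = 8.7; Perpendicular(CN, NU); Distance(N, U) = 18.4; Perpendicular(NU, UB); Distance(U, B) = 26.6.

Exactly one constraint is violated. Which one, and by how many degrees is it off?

Perpendicular(NU, UB) — off by 5.60°.

S = (0.00, 0.00) ✓; SE at 50.00° ✓; |SE| = 22.10 ✓; ∠SEV = 43.50° ✓; |EV| = 22.60 ✓; ∠EVC = 36.00° ✓; |VC| = 27.90 ✓; ∠VCN = 123.9° ✓; |CN| = 8.700 ✓; ∠(CN, NU) = 90.00° ✓; |NU| = 18.40 ✓; ∠(NU, UB) = 95.60° ✗; |UB| = 26.60 ✓.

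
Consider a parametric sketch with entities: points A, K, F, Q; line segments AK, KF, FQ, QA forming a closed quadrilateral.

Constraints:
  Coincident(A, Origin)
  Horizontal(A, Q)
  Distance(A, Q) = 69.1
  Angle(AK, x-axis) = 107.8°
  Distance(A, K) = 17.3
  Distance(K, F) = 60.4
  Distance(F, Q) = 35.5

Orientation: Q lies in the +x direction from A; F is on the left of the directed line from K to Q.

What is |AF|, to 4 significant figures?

61.90

Checks: |KF| = 60.40 ✓; |FQ| = 35.50 ✓.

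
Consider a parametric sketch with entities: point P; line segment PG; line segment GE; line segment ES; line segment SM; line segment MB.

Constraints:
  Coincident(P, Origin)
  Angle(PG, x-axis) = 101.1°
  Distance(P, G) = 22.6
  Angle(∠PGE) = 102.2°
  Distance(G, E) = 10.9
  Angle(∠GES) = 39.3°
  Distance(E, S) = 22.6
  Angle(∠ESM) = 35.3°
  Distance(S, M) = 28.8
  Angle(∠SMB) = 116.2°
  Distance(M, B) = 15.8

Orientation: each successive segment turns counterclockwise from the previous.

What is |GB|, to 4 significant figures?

23.33

∠ESM = 35.3° gives SM at 104.3° from the x-axis; with |SM| = 28.8, M = (-5.152, 35.65). ∠SMB = 116.2° gives MB at 168.1° from the x-axis; with |MB| = 15.8, B = (-20.61, 38.90). Then |GB| = |B − G| = 23.33.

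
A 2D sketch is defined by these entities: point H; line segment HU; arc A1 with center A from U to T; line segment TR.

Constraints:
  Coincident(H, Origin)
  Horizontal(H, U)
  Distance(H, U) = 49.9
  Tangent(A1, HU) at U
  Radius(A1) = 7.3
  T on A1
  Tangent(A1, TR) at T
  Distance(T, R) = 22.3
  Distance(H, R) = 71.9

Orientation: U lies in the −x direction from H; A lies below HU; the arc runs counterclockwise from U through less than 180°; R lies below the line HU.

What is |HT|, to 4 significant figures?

55.98

H is at the origin; H and U share the same y with |HU| = 49.9 and U on the −x side, so U = (-49.90, 0.000). A1 meets HU tangentially, so AU is at right angles to HU, so A = U + (0, -7.3) = (-49.90, -7.300). Since AT ⟂ TR (tangency), |AR| = √(7.3² + 22.3²) = 23.46 regardless of where T sits on A1. So R lies on both circle(H, 71.9) and circle(A, 23.46); the below-HU intersection is R = (-68.63, -21.43). T is the foot of the tangent from R: T = (-55.89, -3.129).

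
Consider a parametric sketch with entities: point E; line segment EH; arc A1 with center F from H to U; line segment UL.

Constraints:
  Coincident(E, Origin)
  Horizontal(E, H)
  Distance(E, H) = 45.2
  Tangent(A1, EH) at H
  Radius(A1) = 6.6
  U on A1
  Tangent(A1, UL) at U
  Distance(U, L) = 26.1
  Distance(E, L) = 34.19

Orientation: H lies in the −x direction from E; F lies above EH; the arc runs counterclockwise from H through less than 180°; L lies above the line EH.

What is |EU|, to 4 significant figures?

39.95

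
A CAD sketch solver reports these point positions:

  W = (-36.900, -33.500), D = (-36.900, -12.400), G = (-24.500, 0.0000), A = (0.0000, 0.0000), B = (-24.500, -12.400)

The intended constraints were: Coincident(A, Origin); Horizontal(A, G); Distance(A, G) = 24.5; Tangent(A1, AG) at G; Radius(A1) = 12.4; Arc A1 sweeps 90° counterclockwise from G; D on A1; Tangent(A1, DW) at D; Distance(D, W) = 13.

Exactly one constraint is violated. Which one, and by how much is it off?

Distance(D, W) = 13 — off by 8.10.

A = (0.00, 0.00) ✓; A.y = 0.00, G.y = 0.00 ✓; |AG| = 24.50 ✓; ∠(BG, GA) = 90.00° ✓; |BG| = 12.40 ✓; bearing(B→D) − bearing(B→G) = 90.00° ✓; |BD| = 12.40 ✓; ∠(BD, DW) = 90.00° ✓; |DW| = 21.10 ✗.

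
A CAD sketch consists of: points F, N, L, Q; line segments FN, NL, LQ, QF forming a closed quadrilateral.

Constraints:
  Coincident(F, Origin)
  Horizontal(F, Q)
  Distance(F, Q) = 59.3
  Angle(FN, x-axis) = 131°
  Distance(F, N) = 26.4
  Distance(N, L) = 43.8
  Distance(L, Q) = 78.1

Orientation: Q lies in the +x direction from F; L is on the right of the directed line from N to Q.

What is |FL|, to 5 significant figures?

28.190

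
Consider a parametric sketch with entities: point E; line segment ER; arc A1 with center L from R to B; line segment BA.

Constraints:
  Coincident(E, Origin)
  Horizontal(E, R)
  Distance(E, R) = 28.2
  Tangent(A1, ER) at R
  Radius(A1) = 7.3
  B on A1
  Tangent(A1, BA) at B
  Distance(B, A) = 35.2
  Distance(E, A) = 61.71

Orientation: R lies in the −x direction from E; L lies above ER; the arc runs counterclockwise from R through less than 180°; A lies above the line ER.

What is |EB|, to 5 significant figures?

26.806

Checks: ∠(LR, RE) = 90.00° ✓; |LR| = 7.300 ✓; |LB| = 7.300 ✓; ∠(LB, BA) = 90.00° ✓; |BA| = 35.20 ✓; |EA| = 61.71 ✓.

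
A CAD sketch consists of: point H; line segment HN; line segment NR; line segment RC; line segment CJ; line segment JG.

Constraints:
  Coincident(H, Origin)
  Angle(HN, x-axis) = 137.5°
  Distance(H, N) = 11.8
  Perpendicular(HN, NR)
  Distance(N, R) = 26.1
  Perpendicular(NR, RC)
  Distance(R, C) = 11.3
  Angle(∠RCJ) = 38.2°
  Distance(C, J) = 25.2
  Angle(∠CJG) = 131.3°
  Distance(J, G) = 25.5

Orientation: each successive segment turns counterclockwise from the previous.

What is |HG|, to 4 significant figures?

47.84

H is at the origin; HN runs at 137.5° with length 11.8, so N = (-8.700, 7.972). The perpendicularity gives NR at right angles to HN, so NR runs at -132.5°; with |NR| = 26.1, R = (-26.33, -11.27). NR ⟂ RC, so RC runs at -42.50°; with |RC| = 11.3, C = (-18.00, -18.91). ∠RCJ = 38.2° gives CJ at 99.30° from the x-axis; with |CJ| = 25.2, J = (-22.07, 5.964). ∠CJG = 131.3° gives JG at 148.0° from the x-axis; with |JG| = 25.5, G = (-43.70, 19.48). Then |HG| = |G − H| = 47.84.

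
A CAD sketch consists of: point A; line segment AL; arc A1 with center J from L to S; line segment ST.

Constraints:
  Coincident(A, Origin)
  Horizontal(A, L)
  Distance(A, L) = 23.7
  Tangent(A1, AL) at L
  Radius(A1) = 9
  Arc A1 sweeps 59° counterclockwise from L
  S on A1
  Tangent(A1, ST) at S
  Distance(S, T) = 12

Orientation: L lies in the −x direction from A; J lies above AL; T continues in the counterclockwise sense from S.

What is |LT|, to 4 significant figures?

20.19

On A1, L sits at bearing -90° from J; a 59° counterclockwise sweep puts S at bearing -31°, so S = J + 9.0·(cos -31°, sin -31°) = (-15.99, 4.365). A1 meets ST tangentially, so JS is at right angles to ST, so ST runs along (−sin -31°, cos -31°); with |ST| = 12.0, T = (-9.805, 14.65). Then |LT| = |T − L| = 20.19.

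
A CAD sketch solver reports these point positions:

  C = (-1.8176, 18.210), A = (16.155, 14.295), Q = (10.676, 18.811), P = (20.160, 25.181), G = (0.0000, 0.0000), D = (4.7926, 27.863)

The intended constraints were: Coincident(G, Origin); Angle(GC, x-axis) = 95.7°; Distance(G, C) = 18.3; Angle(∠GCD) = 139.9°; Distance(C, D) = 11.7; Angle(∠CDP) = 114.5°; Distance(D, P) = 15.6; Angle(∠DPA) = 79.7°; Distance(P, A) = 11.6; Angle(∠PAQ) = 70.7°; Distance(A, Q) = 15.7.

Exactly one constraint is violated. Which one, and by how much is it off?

Distance(A, Q) = 15.7 — off by 8.60.

G = (0.00, 0.00) ✓; GC at 95.70° ✓; |GC| = 18.30 ✓; ∠GCD = 139.9° ✓; |CD| = 11.70 ✓; ∠CDP = 114.5° ✓; |DP| = 15.60 ✓; ∠DPA = 79.70° ✓; |PA| = 11.60 ✓; ∠PAQ = 70.70° ✓; |AQ| = 7.100 ✗.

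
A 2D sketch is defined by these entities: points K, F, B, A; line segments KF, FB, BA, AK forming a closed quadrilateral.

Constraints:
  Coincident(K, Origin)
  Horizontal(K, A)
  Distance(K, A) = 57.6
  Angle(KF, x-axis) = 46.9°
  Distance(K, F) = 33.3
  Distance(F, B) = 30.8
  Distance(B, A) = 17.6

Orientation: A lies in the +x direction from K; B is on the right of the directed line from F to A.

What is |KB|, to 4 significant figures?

40.06

Checks: |FB| = 30.80 ✓; |BA| = 17.60 ✓.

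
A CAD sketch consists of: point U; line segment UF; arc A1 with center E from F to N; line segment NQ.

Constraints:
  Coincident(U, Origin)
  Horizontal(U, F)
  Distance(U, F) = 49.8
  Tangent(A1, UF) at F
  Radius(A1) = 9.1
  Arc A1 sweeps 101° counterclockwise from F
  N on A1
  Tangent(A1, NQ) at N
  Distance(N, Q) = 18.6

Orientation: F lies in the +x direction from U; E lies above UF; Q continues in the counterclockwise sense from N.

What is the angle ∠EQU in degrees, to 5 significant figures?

47.130°

U is at the origin; UF is horizontal with |UF| = 49.8 and F on the +x side, so F = (49.800, 0.0000). Tangency of A1 to UF means the radius EF is perpendicular to UF, so E = F + (0, 9.1) = (49.800, 9.1000). On A1, F sits at bearing -90° from E; a 101° counterclockwise sweep puts N at bearing 11°, so N = E + 9.1·(cos 11°, sin 11°) = (58.733, 10.836). Tangency of A1 to NQ means the radius EN is perpendicular to NQ, so NQ runs along (−sin 11°, cos 11°); with |NQ| = 18.6, Q = (55.184, 29.095). Then cos ∠EQU = QE·QU / (|QE||QU|), giving 47.130°.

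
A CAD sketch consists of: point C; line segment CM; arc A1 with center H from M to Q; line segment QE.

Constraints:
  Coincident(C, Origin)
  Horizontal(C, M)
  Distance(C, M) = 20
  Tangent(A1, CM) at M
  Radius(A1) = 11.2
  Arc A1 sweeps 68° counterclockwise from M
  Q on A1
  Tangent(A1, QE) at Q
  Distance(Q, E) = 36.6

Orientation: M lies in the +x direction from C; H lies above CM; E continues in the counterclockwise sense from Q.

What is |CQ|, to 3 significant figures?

31.2

C is at the origin; CM is horizontal with |CM| = 20.0 and M on the +x side, so M = (20.0, 0.00). Tangency of A1 to CM means the radius HM is perpendicular to CM, so H = M + (0, 11.2) = (20.0, 11.2). On A1, M sits at bearing -90° from H; a 68° counterclockwise sweep puts Q at bearing -22°, so Q = H + 11.2·(cos -22°, sin -22°) = (30.4, 7.00). Then |CQ| = |Q − C| = 31.2.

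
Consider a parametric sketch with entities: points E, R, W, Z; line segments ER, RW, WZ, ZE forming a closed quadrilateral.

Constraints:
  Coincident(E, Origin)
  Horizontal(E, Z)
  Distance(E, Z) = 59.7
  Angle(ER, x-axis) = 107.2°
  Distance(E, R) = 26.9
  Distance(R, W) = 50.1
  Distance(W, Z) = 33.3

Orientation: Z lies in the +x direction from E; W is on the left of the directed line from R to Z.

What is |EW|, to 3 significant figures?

50.7

Checks: |RW| = 50.10 ✓; |WZ| = 33.30 ✓.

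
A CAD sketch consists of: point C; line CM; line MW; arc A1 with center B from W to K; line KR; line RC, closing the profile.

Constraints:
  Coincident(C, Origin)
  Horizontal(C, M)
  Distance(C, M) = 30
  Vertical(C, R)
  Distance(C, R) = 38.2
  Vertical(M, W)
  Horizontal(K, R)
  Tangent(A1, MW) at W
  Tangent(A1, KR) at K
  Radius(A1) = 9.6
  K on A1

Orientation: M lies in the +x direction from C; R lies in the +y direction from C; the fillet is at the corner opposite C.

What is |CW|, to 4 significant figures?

41.45

C is at the origin; C and M share the same y with |CM| = 30.0 and M on the +x side, so M = (30.00, 0.000). C and R share the same x with |CR| = 38.2 and R on the +y side, so R = (0.000, 38.20). The virtual corner opposite C is at (30.00, 38.20). Tangency of A1 to MW means the radius BW is perpendicular to MW and A1 meets KR tangentially, so BK is at right angles to KR, with radius 9.6, so the center B sits 9.6 in from both sides at B = (20.40, 28.60). That places the tangent points at W = (30.00, 28.60) on MW and K = (20.40, 38.20) on KR. Then |CW| = |W − C| = 41.45.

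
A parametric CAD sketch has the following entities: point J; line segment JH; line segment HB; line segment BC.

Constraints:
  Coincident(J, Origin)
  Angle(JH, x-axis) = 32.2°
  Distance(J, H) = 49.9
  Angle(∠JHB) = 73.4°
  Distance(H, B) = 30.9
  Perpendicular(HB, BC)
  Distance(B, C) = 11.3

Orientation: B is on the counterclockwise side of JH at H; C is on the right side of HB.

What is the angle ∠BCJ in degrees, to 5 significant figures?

15.724°

J is at the origin; JH runs at 32.2° with length 49.9, so H = 49.9·(cos 32.2°, sin 32.2°) = (42.225, 26.591). ∠JHB = 73.4°, so HB runs at 32.2° + (180° − 73.4°) = 138.80° from the x-axis; with |HB| = 30.9, B = H + 30.9·(cos 138.80°, sin 138.80°) = (18.975, 46.944). The perpendicularity gives BC at right angles to HB; with |BC| = 11.3 on the right of HB, C = B + 11.3·(0.65869, 0.75241) = (26.419, 55.446). Then cos ∠BCJ = CB·CJ / (|CB||CJ|), giving 15.724°.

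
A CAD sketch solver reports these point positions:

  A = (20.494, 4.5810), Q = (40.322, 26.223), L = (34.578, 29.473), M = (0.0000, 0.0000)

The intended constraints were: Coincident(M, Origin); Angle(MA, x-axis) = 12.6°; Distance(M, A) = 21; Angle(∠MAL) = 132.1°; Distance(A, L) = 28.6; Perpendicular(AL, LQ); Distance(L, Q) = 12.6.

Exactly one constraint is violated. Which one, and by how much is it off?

Distance(L, Q) = 12.6 — off by 6.00.

M = (0.00, 0.00) ✓; MA at 12.60° ✓; |MA| = 21.00 ✓; ∠MAL = 132.1° ✓; |AL| = 28.60 ✓; ∠(AL, LQ) = 90.00° ✓; |LQ| = 6.600 ✗.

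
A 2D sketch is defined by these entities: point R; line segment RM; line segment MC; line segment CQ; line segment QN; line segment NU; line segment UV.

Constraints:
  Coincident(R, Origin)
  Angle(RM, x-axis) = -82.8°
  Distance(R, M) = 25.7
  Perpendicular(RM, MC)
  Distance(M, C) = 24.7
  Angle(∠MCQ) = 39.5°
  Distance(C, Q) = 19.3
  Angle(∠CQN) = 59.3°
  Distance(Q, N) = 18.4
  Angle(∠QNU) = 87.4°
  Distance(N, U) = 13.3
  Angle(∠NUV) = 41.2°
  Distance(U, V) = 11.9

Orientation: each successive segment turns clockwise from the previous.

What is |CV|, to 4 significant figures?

12.62

R is at the origin; RM runs at -82.8° with length 25.7, so M = (3.221, -25.50). The perpendicularity gives MC at right angles to RM, so MC runs at -172.8°; with |MC| = 24.7, C = (-21.28, -28.59). ∠MCQ = 39.5° gives CQ at 46.70° from the x-axis; with |CQ| = 19.3, Q = (-8.048, -14.55). ∠CQN = 59.3° gives QN at -74.00° from the x-axis; with |QN| = 18.4, N = (-2.976, -32.23). ∠QNU = 87.4° gives NU at -166.6° from the x-axis; with |NU| = 13.3, U = (-15.91, -35.32). ∠NUV = 41.2° gives UV at 54.60° from the x-axis; with |UV| = 11.9, V = (-9.021, -25.62). Then |CV| = |V − C| = 12.62.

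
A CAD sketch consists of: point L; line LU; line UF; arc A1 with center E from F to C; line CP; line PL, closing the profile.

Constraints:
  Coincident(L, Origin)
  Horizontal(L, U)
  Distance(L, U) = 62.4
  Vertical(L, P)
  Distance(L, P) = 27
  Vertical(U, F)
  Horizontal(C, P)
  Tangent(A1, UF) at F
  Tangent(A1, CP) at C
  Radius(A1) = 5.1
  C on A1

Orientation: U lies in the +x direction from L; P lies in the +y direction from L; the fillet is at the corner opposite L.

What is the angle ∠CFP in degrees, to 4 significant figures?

40.33°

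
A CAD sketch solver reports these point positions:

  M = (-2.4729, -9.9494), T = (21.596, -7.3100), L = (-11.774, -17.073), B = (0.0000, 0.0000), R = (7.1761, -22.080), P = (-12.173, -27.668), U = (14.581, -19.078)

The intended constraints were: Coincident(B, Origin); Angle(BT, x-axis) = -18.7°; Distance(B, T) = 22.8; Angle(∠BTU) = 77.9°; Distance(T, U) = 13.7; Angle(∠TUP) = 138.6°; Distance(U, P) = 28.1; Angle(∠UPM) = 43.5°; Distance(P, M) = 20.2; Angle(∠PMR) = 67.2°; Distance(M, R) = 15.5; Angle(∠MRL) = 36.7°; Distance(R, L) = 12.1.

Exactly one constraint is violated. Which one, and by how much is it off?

Distance(R, L) = 12.1 — off by 7.50.

B = (0.00, 0.00) ✓; BT at -18.70° ✓; |BT| = 22.80 ✓; ∠BTU = 77.90° ✓; |TU| = 13.70 ✓; ∠TUP = 138.6° ✓; |UP| = 28.10 ✓; ∠UPM = 43.50° ✓; |PM| = 20.20 ✓; ∠PMR = 67.20° ✓; |MR| = 15.50 ✓; ∠MRL = 36.70° ✓; |RL| = 19.60 ✗.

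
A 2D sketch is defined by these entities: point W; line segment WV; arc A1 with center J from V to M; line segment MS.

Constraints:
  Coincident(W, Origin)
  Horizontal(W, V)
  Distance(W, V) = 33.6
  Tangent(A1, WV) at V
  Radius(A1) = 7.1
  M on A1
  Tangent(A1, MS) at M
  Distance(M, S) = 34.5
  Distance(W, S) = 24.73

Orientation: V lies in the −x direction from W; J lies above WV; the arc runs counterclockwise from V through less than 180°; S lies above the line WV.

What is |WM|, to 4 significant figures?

28.97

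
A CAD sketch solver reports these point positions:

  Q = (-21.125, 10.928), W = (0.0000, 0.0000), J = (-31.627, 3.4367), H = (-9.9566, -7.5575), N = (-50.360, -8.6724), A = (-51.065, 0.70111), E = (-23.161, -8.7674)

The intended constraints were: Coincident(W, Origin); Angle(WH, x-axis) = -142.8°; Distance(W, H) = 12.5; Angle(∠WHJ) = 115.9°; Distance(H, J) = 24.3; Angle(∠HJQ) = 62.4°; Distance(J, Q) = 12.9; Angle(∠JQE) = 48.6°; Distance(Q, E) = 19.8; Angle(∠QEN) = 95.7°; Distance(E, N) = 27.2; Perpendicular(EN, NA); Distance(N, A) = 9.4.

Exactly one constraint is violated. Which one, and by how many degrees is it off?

Perpendicular(EN, NA) — off by 4.50°.

W = (0.00, 0.00) ✓; WH at -142.8° ✓; |WH| = 12.50 ✓; ∠WHJ = 115.9° ✓; |HJ| = 24.30 ✓; ∠HJQ = 62.40° ✓; |JQ| = 12.90 ✓; ∠JQE = 48.60° ✓; |QE| = 19.80 ✓; ∠QEN = 95.70° ✓; |EN| = 27.20 ✓; ∠(EN, NA) = 85.50° ✗; |NA| = 9.400 ✓.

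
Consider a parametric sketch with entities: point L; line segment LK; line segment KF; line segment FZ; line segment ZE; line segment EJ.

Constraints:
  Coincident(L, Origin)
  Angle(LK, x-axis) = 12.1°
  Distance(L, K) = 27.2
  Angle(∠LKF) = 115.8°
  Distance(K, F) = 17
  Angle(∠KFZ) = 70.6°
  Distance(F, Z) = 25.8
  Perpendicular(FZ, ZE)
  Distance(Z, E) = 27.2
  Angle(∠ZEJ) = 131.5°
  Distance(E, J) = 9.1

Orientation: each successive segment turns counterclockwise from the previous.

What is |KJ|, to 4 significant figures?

21.76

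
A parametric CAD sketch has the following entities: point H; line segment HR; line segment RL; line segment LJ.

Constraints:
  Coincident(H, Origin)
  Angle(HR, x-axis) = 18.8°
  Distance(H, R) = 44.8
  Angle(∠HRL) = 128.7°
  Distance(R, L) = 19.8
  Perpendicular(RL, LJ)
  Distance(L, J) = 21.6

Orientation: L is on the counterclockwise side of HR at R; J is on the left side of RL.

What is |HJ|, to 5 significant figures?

49.643

H is at the origin; HR runs at 18.8° with length 44.8, so R = 44.8·(cos 18.8°, sin 18.8°) = (42.410, 14.438). ∠HRL = 128.7°, so RL runs at 18.8° + (180° − 128.7°) = 70.100° from the x-axis; with |RL| = 19.8, L = R + 19.8·(cos 70.100°, sin 70.100°) = (49.149, 33.055). The perpendicularity gives LJ at right angles to RL; with |LJ| = 21.6 on the left of RL, J = L + 21.6·(-0.94029, 0.34038) = (28.839, 40.407). Then |HJ| = |J − H| = 49.643.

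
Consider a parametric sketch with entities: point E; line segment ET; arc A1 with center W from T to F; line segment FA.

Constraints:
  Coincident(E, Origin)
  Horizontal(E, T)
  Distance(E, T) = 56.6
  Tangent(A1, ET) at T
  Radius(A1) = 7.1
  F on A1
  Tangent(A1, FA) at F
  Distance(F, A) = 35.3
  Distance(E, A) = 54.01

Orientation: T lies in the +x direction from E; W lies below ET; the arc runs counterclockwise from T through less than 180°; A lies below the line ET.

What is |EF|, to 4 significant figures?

50.12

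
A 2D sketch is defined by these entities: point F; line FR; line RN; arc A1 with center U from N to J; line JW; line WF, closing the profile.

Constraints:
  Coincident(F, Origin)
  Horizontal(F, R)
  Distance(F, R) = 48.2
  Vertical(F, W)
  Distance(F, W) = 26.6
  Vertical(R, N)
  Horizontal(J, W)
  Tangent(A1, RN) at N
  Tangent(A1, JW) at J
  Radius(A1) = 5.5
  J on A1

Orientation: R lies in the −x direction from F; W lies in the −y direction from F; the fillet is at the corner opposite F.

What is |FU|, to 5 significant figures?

47.629

F and W share the same x with |FW| = 26.6 and W on the −y side, so W = (0.0000, -26.600). The virtual corner opposite F is at (-48.200, -26.600). The tangent condition forces UN to be normal to RN and tangency of A1 to JW means the radius UJ is perpendicular to JW, with radius 5.5, so the center U sits 5.5 in from both sides at U = (-42.700, -21.100). Then |FU| = |U − F| = 47.629.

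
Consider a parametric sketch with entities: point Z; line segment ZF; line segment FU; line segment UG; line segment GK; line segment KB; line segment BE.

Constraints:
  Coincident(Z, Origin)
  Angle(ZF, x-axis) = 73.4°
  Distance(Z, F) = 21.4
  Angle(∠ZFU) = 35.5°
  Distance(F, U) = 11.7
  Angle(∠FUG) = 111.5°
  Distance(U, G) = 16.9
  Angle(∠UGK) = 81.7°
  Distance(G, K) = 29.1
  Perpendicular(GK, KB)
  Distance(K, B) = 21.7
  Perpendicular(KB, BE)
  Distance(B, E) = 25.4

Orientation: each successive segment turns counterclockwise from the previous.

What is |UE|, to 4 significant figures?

5.134

GK is perpendicular to KB, so KB runs at 114.7°; with |KB| = 21.7, B = (19.02, 28.98). KB ⟂ BE, so BE runs at -155.3°; with |BE| = 25.4, E = (-4.053, 18.37). Then |UE| = |E − U| = 5.134.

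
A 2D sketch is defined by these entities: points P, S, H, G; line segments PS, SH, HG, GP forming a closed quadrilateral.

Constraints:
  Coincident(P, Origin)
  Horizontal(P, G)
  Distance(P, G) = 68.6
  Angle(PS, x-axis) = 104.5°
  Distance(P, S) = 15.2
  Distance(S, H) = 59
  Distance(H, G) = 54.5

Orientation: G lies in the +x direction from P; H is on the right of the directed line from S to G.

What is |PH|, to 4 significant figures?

44.71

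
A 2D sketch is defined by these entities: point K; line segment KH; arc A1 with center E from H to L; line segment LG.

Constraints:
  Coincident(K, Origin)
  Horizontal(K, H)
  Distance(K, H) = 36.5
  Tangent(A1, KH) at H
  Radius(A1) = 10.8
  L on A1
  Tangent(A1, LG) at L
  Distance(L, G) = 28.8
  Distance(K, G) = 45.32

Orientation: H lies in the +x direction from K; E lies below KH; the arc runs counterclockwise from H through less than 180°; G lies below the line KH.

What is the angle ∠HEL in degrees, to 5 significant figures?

85.698°

Checks: |EL| = 10.80 ✓; ∠(EL, LG) = 90.00° ✓; |LG| = 28.80 ✓; |KG| = 45.32 ✓.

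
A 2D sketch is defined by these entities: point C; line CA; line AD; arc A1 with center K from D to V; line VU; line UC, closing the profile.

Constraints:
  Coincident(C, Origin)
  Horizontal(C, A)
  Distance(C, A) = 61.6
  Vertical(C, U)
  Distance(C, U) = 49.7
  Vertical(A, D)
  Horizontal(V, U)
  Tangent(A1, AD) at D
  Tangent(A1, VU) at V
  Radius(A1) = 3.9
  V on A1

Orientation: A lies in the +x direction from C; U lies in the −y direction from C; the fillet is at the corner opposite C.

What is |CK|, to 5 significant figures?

73.668

C is at the origin; CA is horizontal with |CA| = 61.6 and A on the +x side, so A = (61.600, 0.0000). C and U share the same x with |CU| = 49.7 and U on the −y side, so U = (0.0000, -49.700). The virtual corner opposite C is at (61.600, -49.700). A1 meets AD tangentially, so KD is at right angles to AD and since A1 is tangent to VU there, KV ⟂ VU, with radius 3.9, so the center K sits 3.9 in from both sides at K = (57.700, -45.800). Then |CK| = |K − C| = 73.668.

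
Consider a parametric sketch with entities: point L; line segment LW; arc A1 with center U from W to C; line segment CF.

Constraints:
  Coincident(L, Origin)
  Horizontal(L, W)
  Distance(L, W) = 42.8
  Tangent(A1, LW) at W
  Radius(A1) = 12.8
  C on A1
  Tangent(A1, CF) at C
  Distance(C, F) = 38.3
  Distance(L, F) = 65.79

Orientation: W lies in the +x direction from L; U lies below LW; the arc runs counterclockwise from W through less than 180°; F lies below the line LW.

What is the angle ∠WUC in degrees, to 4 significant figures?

103.0°

L is at the origin; LW is horizontal with |LW| = 42.8 and W on the +x side, so W = (42.80, 0.000). Tangency of A1 to LW means the radius UW is perpendicular to LW, so U = W + (0, -12.8) = (42.80, -12.80). Since UC ⟂ CF (tangency), |UF| = √(12.8² + 38.3²) = 40.38 regardless of where C sits on A1. So F lies on both circle(L, 65.79) and circle(U, 40.38); the below-LW intersection is F = (38.98, -53.00). C is the foot of the tangent from F: C = (30.33, -15.69).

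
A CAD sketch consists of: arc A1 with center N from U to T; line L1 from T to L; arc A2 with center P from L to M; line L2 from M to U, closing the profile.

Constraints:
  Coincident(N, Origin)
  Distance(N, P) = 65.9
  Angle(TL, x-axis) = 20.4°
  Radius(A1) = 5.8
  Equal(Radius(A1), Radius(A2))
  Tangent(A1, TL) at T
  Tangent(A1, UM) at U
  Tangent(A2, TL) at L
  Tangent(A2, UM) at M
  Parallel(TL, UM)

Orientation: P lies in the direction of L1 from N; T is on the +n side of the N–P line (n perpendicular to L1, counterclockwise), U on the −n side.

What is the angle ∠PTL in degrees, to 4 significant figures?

5.030°

The slot axis is L1's direction at 20.4°, so u = (cos 20.4°, sin 20.4°) = (0.9373, 0.3486) and n = (−sin 20.4°, cos 20.4°) = (-0.3486, 0.9373). N is at the origin and P lies 65.9 along u from N, so P = 65.9·u = (61.77, 22.97). Tangency of A1 to both parallel lines with radius 5.8 puts T and U at N ± 5.8·n: T = (-2.022, 5.436), U = (2.022, -5.436). Equal radii place L and M the same way about P: L = P + 5.8·n = (59.75, 28.41), M = P − 5.8·n = (63.79, 17.53). Then cos ∠PTL = TP·TL / (|TP||TL|), giving 5.030°.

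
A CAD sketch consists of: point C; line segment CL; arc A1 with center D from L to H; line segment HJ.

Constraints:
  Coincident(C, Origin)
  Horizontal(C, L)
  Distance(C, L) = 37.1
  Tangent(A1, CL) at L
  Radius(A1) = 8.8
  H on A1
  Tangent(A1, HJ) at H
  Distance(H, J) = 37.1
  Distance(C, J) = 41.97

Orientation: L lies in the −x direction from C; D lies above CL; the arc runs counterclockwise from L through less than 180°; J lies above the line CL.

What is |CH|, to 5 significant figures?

29.498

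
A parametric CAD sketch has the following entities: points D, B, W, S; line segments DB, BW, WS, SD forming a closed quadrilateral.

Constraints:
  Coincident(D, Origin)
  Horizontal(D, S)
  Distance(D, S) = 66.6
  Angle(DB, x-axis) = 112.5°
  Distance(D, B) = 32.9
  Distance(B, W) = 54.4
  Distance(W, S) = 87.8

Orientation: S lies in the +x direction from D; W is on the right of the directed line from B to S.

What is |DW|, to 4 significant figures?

29.75

D is at the origin; D and S share the same y with |DS| = 66.6 and S in +x, so S = (66.6, 0). DB runs at 112.5° with |DB| = 32.9, so B = (-12.59, 30.40). W is determined by |BW| = 54.4 and |WS| = 87.8 together: it lies at the intersection of circle(B, 54.4) and circle(S, 87.8). With |BS| = 84.82, the foot of the radical line on BS is 14.42 from B and the perpendicular offset is √(54.4² − 14.42²) = 52.46. Taking the right-of-BS solution: W = (-17.93, -23.74).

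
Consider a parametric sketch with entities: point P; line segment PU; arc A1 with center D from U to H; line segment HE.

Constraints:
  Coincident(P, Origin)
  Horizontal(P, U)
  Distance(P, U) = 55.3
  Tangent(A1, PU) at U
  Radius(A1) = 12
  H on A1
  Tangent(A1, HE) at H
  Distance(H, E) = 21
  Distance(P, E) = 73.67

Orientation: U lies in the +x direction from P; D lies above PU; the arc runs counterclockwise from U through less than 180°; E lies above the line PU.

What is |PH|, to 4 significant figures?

68.51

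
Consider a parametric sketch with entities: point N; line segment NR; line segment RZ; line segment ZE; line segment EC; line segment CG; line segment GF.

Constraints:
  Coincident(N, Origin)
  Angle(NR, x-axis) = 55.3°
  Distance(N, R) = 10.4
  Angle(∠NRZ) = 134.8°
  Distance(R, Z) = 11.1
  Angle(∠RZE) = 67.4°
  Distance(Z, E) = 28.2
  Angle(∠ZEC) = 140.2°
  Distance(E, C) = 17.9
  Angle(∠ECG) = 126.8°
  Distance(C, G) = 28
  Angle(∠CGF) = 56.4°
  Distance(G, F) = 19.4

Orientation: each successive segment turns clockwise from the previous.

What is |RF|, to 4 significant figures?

27.13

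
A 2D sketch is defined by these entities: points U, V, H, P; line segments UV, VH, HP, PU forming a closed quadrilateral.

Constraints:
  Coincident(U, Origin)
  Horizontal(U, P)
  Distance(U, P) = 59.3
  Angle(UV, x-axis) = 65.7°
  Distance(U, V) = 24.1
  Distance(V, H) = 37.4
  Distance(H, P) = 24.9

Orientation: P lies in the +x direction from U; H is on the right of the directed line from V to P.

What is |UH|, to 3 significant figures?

35.5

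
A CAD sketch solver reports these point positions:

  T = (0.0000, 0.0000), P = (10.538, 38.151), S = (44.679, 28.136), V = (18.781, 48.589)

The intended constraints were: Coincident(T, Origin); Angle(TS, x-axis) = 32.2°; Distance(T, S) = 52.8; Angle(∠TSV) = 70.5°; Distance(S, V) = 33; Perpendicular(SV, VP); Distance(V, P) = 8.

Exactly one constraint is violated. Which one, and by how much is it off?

Distance(V, P) = 8 — off by 5.30.

T = (0.00, 0.00) ✓; TS at 32.20° ✓; |TS| = 52.80 ✓; ∠TSV = 70.50° ✓; |SV| = 33.00 ✓; ∠(SV, VP) = 90.00° ✓; |VP| = 13.30 ✗.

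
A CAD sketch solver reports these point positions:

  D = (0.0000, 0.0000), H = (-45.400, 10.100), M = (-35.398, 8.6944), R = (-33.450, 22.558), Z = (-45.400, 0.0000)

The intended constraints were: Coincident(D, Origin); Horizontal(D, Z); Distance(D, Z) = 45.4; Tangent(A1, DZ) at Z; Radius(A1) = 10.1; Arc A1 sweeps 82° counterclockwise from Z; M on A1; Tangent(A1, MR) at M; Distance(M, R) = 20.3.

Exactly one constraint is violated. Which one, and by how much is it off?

Distance(M, R) = 20.3 — off by 6.30.

D = (0.00, 0.00) ✓; D.y = 0.00, Z.y = 0.00 ✓; |DZ| = 45.40 ✓; ∠(HZ, ZD) = 90.00° ✓; |HZ| = 10.10 ✓; bearing(H→M) − bearing(H→Z) = 82.00° ✓; |HM| = 10.10 ✓; ∠(HM, MR) = 90.00° ✓; |MR| = 14.00 ✗.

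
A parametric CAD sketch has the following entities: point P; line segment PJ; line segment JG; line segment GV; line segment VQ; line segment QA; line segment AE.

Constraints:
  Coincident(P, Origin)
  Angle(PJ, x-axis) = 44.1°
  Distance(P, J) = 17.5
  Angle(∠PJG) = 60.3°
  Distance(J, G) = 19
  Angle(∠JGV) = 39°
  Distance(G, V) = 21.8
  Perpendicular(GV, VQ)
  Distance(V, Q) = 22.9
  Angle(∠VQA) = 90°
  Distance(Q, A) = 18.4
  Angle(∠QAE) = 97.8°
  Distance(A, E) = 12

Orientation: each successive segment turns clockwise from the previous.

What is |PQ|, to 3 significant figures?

28.5

P is at the origin; PJ runs at 44.1° with length 17.5, so J = (12.6, 12.2). ∠PJG = 60.3° gives JG at -75.6° from the x-axis; with |JG| = 19.0, G = (17.3, -6.22). ∠JGV = 39.0° gives GV at 143° from the x-axis; with |GV| = 21.8, V = (-0.209, 6.77). The perpendicularity gives VQ at right angles to GV, so VQ runs at 53.4°; with |VQ| = 22.9, Q = (13.4, 25.2). Then |PQ| = |Q − P| = 28.5.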